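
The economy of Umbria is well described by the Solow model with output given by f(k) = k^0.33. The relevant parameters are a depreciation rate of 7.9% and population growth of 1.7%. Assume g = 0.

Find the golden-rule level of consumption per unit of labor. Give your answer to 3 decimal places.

c_gold ≈ 1.231

At the golden rule, f'(k) = n + δ, so α·k^(α−1) = n + δ and k_gold = (α/(n + δ))^(1/(1−α)).
k_gold = (0.33/0.096)^(1/0.67) = 3.4375^1.4925 ≈ 6.3145
c_gold = f(k_gold) − (n + δ)·k_gold = 1.8370 − 0.096×6.3145 ≈ 1.2308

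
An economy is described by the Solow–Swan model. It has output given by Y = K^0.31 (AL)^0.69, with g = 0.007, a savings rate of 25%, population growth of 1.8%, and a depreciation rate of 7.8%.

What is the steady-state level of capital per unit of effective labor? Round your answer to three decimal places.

Steady state requires s·f(k) = (n + g + δ)·k, i.e. s·k^α = (n + g + δ)·k.
Rearranging, k^(1−α) = s / (n + g + δ).
k^0.69 = 0.25 / (0.018 + 0.007 + 0.078) = 0.25 / 0.103 = 2.4272
k* = 2.4272^(1/0.69) ≈ 3.6151

k* = 3.615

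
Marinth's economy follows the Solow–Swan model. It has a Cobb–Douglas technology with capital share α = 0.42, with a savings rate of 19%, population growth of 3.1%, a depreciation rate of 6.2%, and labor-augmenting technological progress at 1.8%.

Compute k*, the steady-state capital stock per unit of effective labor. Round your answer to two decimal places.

At the steady state, Δk = 0, so s·k^α = (n + g + δ)·k.
Rearranging, k^(1−α) = s / (n + g + δ).
k^0.58 = 0.19 / (0.031 + 0.018 + 0.062) = 0.19 / 0.111 = 1.7117
k* = 1.7117^(1/0.58) ≈ 2.5262

k* ≈ 2.53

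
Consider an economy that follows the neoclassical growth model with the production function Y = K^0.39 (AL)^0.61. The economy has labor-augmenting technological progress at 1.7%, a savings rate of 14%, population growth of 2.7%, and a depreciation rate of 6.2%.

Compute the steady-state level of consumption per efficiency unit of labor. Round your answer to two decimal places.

c* ≈ 1.03

In steady state, investment equals break-even investment: s·k^α = (n + g + δ)·k.
Dividing both sides by k: k^(1−α) = s / (n + g + δ).
k^0.61 = 0.14 / (0.027 + 0.017 + 0.062) = 0.14 / 0.106 = 1.3208
k* = 1.3208^(1/0.61) ≈ 1.5780
y* = (k*)^α = 1.5780^0.39 ≈ 1.1947
c* = (1 − s)·y* = (1 − 0.14) × 1.1947 ≈ 1.0274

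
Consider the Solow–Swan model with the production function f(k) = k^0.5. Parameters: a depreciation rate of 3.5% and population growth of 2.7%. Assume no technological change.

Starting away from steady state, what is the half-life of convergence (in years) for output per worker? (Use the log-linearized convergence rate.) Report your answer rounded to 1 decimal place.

Near the steady state the convergence rate is λ = (1 − α)(n + δ).
λ = (1 − 0.5) × 0.062 = 0.5 × 0.062 = 0.0310
Half-life = ln 2 / λ = 0.6931 / 0.0310 ≈ 22.36 years

half-life ≈ 22.4 years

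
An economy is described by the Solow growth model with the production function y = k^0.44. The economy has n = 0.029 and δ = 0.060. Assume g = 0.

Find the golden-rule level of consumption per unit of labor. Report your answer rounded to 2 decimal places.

At the golden rule, f'(k) = n + δ, so α·k^(α−1) = n + δ and k_gold = (α/(n + δ))^(1/(1−α)).
k_gold = (0.44/0.089)^(1/0.56) = 4.9438^1.7857 ≈ 17.3534
c_gold = f(k_gold) − (n + δ)·k_gold = 3.5102 − 0.089×17.3534 ≈ 1.9657

c_gold ≈ 1.97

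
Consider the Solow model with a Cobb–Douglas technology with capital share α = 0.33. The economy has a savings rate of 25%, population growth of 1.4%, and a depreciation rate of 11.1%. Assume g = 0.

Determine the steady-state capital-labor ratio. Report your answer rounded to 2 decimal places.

At the steady state, Δk = 0, so s·k^α = (n + δ)·k.
Rearranging, k^(1−α) = s / (n + δ).
k^0.67 = 0.25 / (0.014 + 0.111) = 0.25 / 0.125 = 2.0000
k* = 2.0000^(1/0.67) ≈ 2.8138

k* = 2.81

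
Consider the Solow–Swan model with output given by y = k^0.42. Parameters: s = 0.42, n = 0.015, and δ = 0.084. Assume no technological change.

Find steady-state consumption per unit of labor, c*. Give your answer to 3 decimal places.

At the steady state, Δk = 0, so s·k^α = (n + δ)·k.
Rearranging, k^(1−α) = s / (n + δ).
k^0.58 = 0.42 / (0.015 + 0.084) = 0.42 / 0.099 = 4.2424
k* = 4.2424^(1/0.58) ≈ 12.0806
y* = (k*)^α = 12.0806^0.42 ≈ 2.8476
c* = (1 − s)·y* = (1 − 0.42) × 2.8476 ≈ 1.6516

c* ≈ 1.652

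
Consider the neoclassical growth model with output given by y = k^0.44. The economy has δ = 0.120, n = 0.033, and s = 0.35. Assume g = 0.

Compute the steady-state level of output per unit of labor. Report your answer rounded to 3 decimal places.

At the steady state, Δk = 0, so s·k^α = (n + δ)·k.
Dividing both sides by k: k^(1−α) = s / (n + δ).
k^0.56 = 0.35 / (0.033 + 0.120) = 0.35 / 0.153 = 2.2876
k* = 2.2876^(1/0.56) ≈ 4.3828
y* = (k*)^α = 4.3828^0.44 ≈ 1.9159

y* = 1.916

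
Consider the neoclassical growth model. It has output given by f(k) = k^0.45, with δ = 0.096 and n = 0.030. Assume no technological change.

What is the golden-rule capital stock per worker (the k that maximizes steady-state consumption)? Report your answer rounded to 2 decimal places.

The golden rule sets f'(k) = n + δ, i.e. α·k^(α−1) = n + δ.
So k^(1−α) = α / (n + δ) = 0.45 / 0.126 = 3.5714.
k_gold = 3.5714^(1/0.55) ≈ 10.1195

k_gold ≈ 10.12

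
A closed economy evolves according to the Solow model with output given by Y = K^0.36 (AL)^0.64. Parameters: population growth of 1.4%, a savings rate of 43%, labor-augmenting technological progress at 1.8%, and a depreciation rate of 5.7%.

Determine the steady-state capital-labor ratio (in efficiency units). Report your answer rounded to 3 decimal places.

k* = 11.719

In steady state, investment equals break-even investment: s·k^α = (n + g + δ)·k.
Rearranging, k^(1−α) = s / (n + g + δ).
k^0.64 = 0.43 / (0.014 + 0.018 + 0.057) = 0.43 / 0.089 = 4.8315
k* = 4.8315^(1/0.64) ≈ 11.7187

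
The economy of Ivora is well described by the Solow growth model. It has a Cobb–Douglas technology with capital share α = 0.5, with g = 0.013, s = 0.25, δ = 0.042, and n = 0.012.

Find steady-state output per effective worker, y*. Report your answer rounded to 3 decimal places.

y* ≈ 3.731

Steady state requires s·f(k) = (n + g + δ)·k, i.e. s·k^α = (n + g + δ)·k.
Dividing both sides by k: k^(1−α) = s / (n + g + δ).
k^0.5 = 0.25 / (0.012 + 0.013 + 0.042) = 0.25 / 0.067 = 3.7313
k* = 3.7313^(1/0.5) ≈ 13.9226
y* = (k*)^α = 13.9226^0.5 ≈ 3.7313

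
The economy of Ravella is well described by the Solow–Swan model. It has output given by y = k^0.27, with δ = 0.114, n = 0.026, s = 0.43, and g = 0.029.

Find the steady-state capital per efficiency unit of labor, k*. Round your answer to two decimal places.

In steady state, investment equals break-even investment: s·k^α = (n + g + δ)·k.
Rearranging, k^(1−α) = s / (n + g + δ).
k^0.73 = 0.43 / (0.026 + 0.029 + 0.114) = 0.43 / 0.169 = 2.5444
k* = 2.5444^(1/0.73) ≈ 3.5942

k* = 3.59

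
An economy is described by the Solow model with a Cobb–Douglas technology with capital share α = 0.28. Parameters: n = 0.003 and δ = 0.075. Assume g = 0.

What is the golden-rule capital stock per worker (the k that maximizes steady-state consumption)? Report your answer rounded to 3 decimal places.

k_gold ≈ 5.901

The golden rule sets f'(k) = n + δ, i.e. α·k^(α−1) = n + δ.
So k^(1−α) = α / (n + δ) = 0.28 / 0.078 = 3.5897.
k_gold = 3.5897^(1/0.72) ≈ 5.9008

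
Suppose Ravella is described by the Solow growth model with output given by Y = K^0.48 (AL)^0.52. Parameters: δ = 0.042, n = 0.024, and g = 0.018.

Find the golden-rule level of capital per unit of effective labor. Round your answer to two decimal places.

The golden rule sets f'(k) = n + g + δ, i.e. α·k^(α−1) = n + g + δ.
So k^(1−α) = α / (n + g + δ) = 0.48 / 0.084 = 5.7143.
k_gold = 5.7143^(1/0.52) ≈ 28.5561

k_gold ≈ 28.56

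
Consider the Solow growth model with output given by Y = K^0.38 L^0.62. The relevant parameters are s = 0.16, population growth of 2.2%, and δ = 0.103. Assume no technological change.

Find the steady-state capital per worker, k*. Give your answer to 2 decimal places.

k* = 1.49

Steady state requires s·f(k) = (n + δ)·k, i.e. s·k^α = (n + δ)·k.
Rearranging, k^(1−α) = s / (n + δ).
k^0.62 = 0.16 / (0.022 + 0.103) = 0.16 / 0.125 = 1.2800
k* = 1.2800^(1/0.62) ≈ 1.4891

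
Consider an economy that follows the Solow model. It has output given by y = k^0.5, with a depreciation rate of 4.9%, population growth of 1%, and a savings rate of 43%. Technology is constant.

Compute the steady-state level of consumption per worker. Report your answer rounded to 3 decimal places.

c* = 4.154

In steady state, investment equals break-even investment: s·k^α = (n + δ)·k.
Dividing both sides by k: k^(1−α) = s / (n + δ).
k^0.5 = 0.43 / (0.010 + 0.049) = 0.43 / 0.059 = 7.2881
k* = 7.2881^(1/0.5) ≈ 53.1164
y* = (k*)^α = 53.1164^0.5 ≈ 7.2881
c* = (1 − s)·y* = (1 − 0.43) × 7.2881 ≈ 4.1542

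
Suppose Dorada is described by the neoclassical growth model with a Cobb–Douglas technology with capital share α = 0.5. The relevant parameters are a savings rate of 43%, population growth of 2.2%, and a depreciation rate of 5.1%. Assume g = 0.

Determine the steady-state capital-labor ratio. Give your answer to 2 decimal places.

k* = 34.70

At the steady state, Δk = 0, so s·k^α = (n + δ)·k.
Rearranging, k^(1−α) = s / (n + δ).
k^0.5 = 0.43 / (0.022 + 0.051) = 0.43 / 0.073 = 5.8904
k* = 5.8904^(1/0.5) ≈ 34.6968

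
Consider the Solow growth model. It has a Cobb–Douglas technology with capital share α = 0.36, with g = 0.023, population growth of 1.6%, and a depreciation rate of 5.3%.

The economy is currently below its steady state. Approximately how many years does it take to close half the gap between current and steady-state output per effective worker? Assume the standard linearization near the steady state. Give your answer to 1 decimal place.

Near the steady state the convergence rate is λ = (1 − α)(n + g + δ).
λ = (1 − 0.36) × 0.092 = 0.64 × 0.092 = 0.05888
Half-life = ln 2 / λ = 0.6931 / 0.05888 ≈ 11.77 years

about 11.8 years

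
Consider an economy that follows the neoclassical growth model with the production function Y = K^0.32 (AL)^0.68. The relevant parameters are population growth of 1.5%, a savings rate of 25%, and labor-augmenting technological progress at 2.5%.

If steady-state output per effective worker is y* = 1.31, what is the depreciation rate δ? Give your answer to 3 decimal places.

δ ≈ 0.101

At the steady state, Δk = 0, so s·k^α = (n + g + δ)·k.
Since y* = [s/(n + g + δ)]^(α/(1−α)), we have s/(n + g + δ) = (y*)^((1−α)/α) = 1.31^2.125 = 1.7750.
Therefore n + g + δ = s / 1.7750 = 0.25 / 1.7750 = 0.1408, so δ = 0.1408 − 0.040 = 0.1008.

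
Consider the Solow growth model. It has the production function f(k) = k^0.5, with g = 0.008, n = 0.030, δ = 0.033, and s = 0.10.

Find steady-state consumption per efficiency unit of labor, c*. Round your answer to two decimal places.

c* = 1.27

Steady state requires s·f(k) = (n + g + δ)·k, i.e. s·k^α = (n + g + δ)·k.
Rearranging, k^(1−α) = s / (n + g + δ).
k^0.5 = 0.10 / (0.030 + 0.008 + 0.033) = 0.10 / 0.071 = 1.4085
k* = 1.4085^(1/0.5) ≈ 1.9839
y* = (k*)^α = 1.9839^0.5 ≈ 1.4085
c* = (1 − s)·y* = (1 − 0.10) × 1.4085 ≈ 1.2677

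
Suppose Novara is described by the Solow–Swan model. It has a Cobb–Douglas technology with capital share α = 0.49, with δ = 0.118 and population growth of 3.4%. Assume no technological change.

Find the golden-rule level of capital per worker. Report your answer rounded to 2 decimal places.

The golden rule sets f'(k) = n + δ, i.e. α·k^(α−1) = n + δ.
So k^(1−α) = α / (n + δ) = 0.49 / 0.152 = 3.2237.
k_gold = 3.2237^(1/0.51) ≈ 9.9260

k_gold ≈ 9.93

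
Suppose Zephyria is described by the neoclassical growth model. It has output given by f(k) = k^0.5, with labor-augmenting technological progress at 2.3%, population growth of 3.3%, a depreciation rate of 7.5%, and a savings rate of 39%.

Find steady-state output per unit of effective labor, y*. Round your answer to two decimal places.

Steady state requires s·f(k) = (n + g + δ)·k, i.e. s·k^α = (n + g + δ)·k.
Dividing both sides by k: k^(1−α) = s / (n + g + δ).
k^0.5 = 0.39 / (0.033 + 0.023 + 0.075) = 0.39 / 0.131 = 2.9771
k* = 2.9771^(1/0.5) ≈ 8.8631
y* = (k*)^α = 8.8631^0.5 ≈ 2.9771

y* = 2.98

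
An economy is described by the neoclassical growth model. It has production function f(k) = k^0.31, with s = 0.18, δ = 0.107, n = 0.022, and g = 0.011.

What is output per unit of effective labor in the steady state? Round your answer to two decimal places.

Steady state requires s·f(k) = (n + g + δ)·k, i.e. s·k^α = (n + g + δ)·k.
Dividing both sides by k: k^(1−α) = s / (n + g + δ).
k^0.69 = 0.18 / (0.022 + 0.011 + 0.107) = 0.18 / 0.140 = 1.2857
k* = 1.2857^(1/0.69) ≈ 1.4394
y* = (k*)^α = 1.4394^0.31 ≈ 1.1195

y* ≈ 1.12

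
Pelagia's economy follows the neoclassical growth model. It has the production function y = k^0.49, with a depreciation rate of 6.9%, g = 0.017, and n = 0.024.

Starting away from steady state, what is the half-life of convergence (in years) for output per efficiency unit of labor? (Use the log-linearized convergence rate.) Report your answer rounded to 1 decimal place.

Near the steady state the convergence rate is λ = (1 − α)(n + g + δ).
λ = (1 − 0.49) × 0.110 = 0.51 × 0.110 = 0.0561
Half-life = ln 2 / λ = 0.6931 / 0.0561 ≈ 12.35 years

t_½ ≈ 12.4 years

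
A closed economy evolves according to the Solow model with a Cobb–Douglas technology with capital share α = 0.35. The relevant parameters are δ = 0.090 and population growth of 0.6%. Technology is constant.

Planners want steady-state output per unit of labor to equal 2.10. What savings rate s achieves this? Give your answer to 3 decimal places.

s ≈ 0.381

At the steady state, Δk = 0, so s·k^α = (n + δ)·k.
Since y* = [s/(n + δ)]^(α/(1−α)), we have s/(n + δ) = (y*)^((1−α)/α) = 2.10^1.8571 = 3.9664.
Therefore s = 3.9664 × (n + δ) = 3.9664 × 0.096 = 0.3808.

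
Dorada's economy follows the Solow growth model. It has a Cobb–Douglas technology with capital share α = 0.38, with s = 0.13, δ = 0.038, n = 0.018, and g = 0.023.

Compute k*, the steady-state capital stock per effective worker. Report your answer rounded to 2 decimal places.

In steady state, investment equals break-even investment: s·k^α = (n + g + δ)·k.
Dividing both sides by k: k^(1−α) = s / (n + g + δ).
k^0.62 = 0.13 / (0.018 + 0.023 + 0.038) = 0.13 / 0.079 = 1.6456
k* = 1.6456^(1/0.62) ≈ 2.2331

k* ≈ 2.23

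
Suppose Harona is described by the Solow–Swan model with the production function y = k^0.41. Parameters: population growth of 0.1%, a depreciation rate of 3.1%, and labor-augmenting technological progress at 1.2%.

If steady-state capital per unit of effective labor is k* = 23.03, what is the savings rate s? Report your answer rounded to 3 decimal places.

In steady state, investment equals break-even investment: s·k^α = (n + g + δ)·k.
So s / (n + g + δ) = (k*)^(1−α) = 23.03^0.59 = 6.3643.
Therefore s = 6.3643 × (n + g + δ) = 6.3643 × 0.044 = 0.2800.

s ≈ 0.280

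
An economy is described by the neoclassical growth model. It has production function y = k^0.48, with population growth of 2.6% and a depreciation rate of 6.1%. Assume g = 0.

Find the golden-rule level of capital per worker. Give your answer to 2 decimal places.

k_gold ≈ 26.69

The golden rule sets f'(k) = n + δ, i.e. α·k^(α−1) = n + δ.
So k^(1−α) = α / (n + δ) = 0.48 / 0.087 = 5.5172.
k_gold = 5.5172^(1/0.52) ≈ 26.6921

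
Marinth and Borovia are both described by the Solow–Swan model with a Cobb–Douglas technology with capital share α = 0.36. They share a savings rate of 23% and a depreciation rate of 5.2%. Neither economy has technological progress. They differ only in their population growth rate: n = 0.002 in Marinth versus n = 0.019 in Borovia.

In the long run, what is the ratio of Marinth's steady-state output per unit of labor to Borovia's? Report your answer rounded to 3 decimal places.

Steady-state y* = [s/(n + δ)]^(α/(1−α)), so the ratio is [ (s_M/(n + δ)_M) / (s_B/(n + δ)_B) ]^0.5625.
s_M/(n + δ)_M = 0.23/0.054 = 4.2593; s_B/(n + δ)_B = 0.23/0.071 = 3.2394.
Ratio = (4.2593/3.2394)^0.5625 = 1.3148^0.5625 ≈ 1.1664

y*_M / y*_B ≈ 1.166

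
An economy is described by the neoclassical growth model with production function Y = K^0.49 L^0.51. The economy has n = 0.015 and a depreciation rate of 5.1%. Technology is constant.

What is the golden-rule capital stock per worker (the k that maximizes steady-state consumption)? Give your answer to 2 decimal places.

k_gold ≈ 50.95

The golden rule sets f'(k) = n + δ, i.e. α·k^(α−1) = n + δ.
So k^(1−α) = α / (n + δ) = 0.49 / 0.066 = 7.4242.
k_gold = 7.4242^(1/0.51) ≈ 50.9514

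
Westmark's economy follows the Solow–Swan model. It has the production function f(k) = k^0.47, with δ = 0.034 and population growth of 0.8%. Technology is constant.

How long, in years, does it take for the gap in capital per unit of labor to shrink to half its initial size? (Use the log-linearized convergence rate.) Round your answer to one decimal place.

half-life ≈ 31.1 years

Near the steady state the convergence rate is λ = (1 − α)(n + δ).
λ = (1 − 0.47) × 0.042 = 0.53 × 0.042 = 0.02226
Half-life = ln 2 / λ = 0.6931 / 0.02226 ≈ 31.14 years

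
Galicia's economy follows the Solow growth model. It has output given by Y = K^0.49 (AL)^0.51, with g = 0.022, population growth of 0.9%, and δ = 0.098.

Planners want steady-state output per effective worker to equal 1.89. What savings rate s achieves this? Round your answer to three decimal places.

Steady state requires s·f(k) = (n + g + δ)·k, i.e. s·k^α = (n + g + δ)·k.
Since y* = [s/(n + g + δ)]^(α/(1−α)), we have s/(n + g + δ) = (y*)^((1−α)/α) = 1.89^1.0408 = 1.9397.
Therefore s = 1.9397 × (n + g + δ) = 1.9397 × 0.129 = 0.2502.

s ≈ 0.250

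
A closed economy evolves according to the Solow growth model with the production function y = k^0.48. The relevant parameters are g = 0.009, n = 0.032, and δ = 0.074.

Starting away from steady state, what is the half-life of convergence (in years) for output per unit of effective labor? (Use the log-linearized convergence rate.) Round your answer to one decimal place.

Near the steady state the convergence rate is λ = (1 − α)(n + g + δ).
λ = (1 − 0.48) × 0.115 = 0.52 × 0.115 = 0.0598
Half-life = ln 2 / λ = 0.6931 / 0.0598 ≈ 11.59 years

half-life ≈ 11.6 years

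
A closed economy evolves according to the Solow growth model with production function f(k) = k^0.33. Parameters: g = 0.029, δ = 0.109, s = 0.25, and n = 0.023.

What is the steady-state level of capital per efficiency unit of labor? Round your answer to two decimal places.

k* = 1.93

In steady state, investment equals break-even investment: s·k^α = (n + g + δ)·k.
Rearranging, k^(1−α) = s / (n + g + δ).
k^0.67 = 0.25 / (0.023 + 0.029 + 0.109) = 0.25 / 0.161 = 1.5528
k* = 1.5528^(1/0.67) ≈ 1.9286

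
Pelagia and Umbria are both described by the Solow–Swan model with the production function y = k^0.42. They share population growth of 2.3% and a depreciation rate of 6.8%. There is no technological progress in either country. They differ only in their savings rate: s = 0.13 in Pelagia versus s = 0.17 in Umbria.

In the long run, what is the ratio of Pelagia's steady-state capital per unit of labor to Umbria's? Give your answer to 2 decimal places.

Steady-state k* = [s/(n + δ)]^(1/(1−α)), so the ratio is [ (s_P/(n + δ)_P) / (s_U/(n + δ)_U) ]^1.7241.
s_P/(n + δ)_P = 0.13/0.091 = 1.4286; s_U/(n + δ)_U = 0.17/0.091 = 1.8681.
Ratio = (1.4286/1.8681)^1.7241 = 0.7647^1.7241 ≈ 0.6297

ratio ≈ 0.63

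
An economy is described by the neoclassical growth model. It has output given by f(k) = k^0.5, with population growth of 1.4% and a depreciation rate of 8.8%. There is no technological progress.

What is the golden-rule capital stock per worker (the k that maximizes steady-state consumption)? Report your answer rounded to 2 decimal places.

k_gold ≈ 24.03

The golden rule sets f'(k) = n + δ, i.e. α·k^(α−1) = n + δ.
So k^(1−α) = α / (n + δ) = 0.5 / 0.102 = 4.9020.
k_gold = 4.9020^(1/0.5) ≈ 24.0296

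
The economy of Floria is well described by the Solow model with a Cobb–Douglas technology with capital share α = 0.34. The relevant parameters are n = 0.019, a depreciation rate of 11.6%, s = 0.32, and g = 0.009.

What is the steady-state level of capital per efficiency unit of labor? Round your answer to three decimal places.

At the steady state, Δk = 0, so s·k^α = (n + g + δ)·k.
Rearranging, k^(1−α) = s / (n + g + δ).
k^0.66 = 0.32 / (0.019 + 0.009 + 0.116) = 0.32 / 0.144 = 2.2222
k* = 2.2222^(1/0.66) ≈ 3.3530

k* ≈ 3.353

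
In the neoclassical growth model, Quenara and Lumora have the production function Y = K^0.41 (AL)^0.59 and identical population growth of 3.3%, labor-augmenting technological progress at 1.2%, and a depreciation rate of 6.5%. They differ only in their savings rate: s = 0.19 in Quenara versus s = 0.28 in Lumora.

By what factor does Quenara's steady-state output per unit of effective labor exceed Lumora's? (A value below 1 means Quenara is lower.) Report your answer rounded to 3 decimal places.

y*_Q / y*_L ≈ 0.764

Steady-state y* = [s/(n + g + δ)]^(α/(1−α)), so the ratio is [ (s_Q/(n + g + δ)_Q) / (s_L/(n + g + δ)_L) ]^0.6949.
s_Q/(n + g + δ)_Q = 0.19/0.110 = 1.7273; s_L/(n + g + δ)_L = 0.28/0.110 = 2.5455.
Ratio = (1.7273/2.5455)^0.6949 = 0.6786^0.6949 ≈ 0.7638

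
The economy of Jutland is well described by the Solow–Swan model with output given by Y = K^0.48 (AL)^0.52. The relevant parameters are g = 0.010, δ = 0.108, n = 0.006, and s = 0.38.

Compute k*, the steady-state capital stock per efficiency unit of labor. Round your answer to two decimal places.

In steady state, investment equals break-even investment: s·k^α = (n + g + δ)·k.
Rearranging, k^(1−α) = s / (n + g + δ).
k^0.52 = 0.38 / (0.006 + 0.010 + 0.108) = 0.38 / 0.124 = 3.0645
k* = 3.0645^(1/0.52) ≈ 8.6160

k* ≈ 8.62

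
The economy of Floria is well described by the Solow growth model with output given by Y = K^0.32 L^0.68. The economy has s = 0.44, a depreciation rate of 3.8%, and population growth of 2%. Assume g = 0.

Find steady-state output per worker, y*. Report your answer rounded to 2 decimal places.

y* = 2.59

In steady state, investment equals break-even investment: s·k^α = (n + δ)·k.
Dividing both sides by k: k^(1−α) = s / (n + δ).
k^0.68 = 0.44 / (0.020 + 0.038) = 0.44 / 0.058 = 7.5862
k* = 7.5862^(1/0.68) ≈ 19.6858
y* = (k*)^α = 19.6858^0.32 ≈ 2.5949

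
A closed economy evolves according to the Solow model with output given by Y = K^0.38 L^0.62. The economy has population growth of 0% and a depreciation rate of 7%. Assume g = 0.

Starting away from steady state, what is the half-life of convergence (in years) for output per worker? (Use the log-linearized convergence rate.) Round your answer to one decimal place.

Near the steady state the convergence rate is λ = (1 − α)(n + δ).
λ = (1 − 0.38) × 0.070 = 0.62 × 0.070 = 0.0434
Half-life = ln 2 / λ = 0.6931 / 0.0434 ≈ 15.97 years

half-life ≈ 16.0 years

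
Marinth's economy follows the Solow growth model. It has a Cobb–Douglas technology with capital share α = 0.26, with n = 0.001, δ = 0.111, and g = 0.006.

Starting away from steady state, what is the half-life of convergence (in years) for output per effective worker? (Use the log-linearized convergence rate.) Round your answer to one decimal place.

Near the steady state the convergence rate is λ = (1 − α)(n + g + δ).
λ = (1 − 0.26) × 0.118 = 0.74 × 0.118 = 0.08732
Half-life = ln 2 / λ = 0.6931 / 0.08732 ≈ 7.94 years

t_½ ≈ 7.9 years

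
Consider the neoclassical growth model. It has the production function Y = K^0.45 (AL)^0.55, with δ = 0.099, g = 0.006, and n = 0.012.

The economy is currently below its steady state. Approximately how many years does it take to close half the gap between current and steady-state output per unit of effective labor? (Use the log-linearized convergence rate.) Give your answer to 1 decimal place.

Near the steady state the convergence rate is λ = (1 − α)(n + g + δ).
λ = (1 − 0.45) × 0.117 = 0.55 × 0.117 = 0.06435
Half-life = ln 2 / λ = 0.6931 / 0.06435 ≈ 10.77 years

t_½ ≈ 10.8 years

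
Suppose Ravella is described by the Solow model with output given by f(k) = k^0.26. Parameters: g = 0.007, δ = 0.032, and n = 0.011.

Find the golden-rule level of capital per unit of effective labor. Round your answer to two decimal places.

k_gold ≈ 9.28

The golden rule sets f'(k) = n + g + δ, i.e. α·k^(α−1) = n + g + δ.
So k^(1−α) = α / (n + g + δ) = 0.26 / 0.050 = 5.2000.
k_gold = 5.2000^(1/0.74) ≈ 9.2805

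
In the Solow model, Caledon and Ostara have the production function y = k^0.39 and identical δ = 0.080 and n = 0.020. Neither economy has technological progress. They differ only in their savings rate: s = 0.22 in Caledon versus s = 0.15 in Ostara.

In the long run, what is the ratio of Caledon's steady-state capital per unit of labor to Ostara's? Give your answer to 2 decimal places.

ratio ≈ 1.87

Steady-state k* = [s/(n + δ)]^(1/(1−α)), so the ratio is [ (s_C/(n + δ)_C) / (s_O/(n + δ)_O) ]^1.6393.
s_C/(n + δ)_C = 0.22/0.100 = 2.2000; s_O/(n + δ)_O = 0.15/0.100 = 1.5000.
Ratio = (2.2000/1.5000)^1.6393 = 1.4667^1.6393 ≈ 1.8736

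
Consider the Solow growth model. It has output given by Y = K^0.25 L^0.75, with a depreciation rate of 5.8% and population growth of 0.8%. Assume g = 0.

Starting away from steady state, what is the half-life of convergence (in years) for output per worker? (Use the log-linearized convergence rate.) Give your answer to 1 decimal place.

half-life ≈ 14.0 years

Near the steady state the convergence rate is λ = (1 − α)(n + δ).
λ = (1 − 0.25) × 0.066 = 0.75 × 0.066 = 0.0495
Half-life = ln 2 / λ = 0.6931 / 0.0495 ≈ 14.00 years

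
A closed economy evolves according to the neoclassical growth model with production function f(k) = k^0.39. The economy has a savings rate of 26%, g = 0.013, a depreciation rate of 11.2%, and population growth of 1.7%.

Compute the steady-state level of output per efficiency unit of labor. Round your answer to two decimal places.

In steady state, investment equals break-even investment: s·k^α = (n + g + δ)·k.
Dividing both sides by k: k^(1−α) = s / (n + g + δ).
k^0.61 = 0.26 / (0.017 + 0.013 + 0.112) = 0.26 / 0.142 = 1.8310
k* = 1.8310^(1/0.61) ≈ 2.6955
y* = (k*)^α = 2.6955^0.39 ≈ 1.4721

y* ≈ 1.47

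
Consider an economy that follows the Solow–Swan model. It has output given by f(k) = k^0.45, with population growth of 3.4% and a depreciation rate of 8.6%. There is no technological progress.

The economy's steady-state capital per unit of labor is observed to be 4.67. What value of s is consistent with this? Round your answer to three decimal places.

s ≈ 0.280

Steady state requires s·f(k) = (n + δ)·k, i.e. s·k^α = (n + δ)·k.
So s / (n + δ) = (k*)^(1−α) = 4.67^0.55 = 2.3341.
Therefore s = 2.3341 × (n + δ) = 2.3341 × 0.120 = 0.2801.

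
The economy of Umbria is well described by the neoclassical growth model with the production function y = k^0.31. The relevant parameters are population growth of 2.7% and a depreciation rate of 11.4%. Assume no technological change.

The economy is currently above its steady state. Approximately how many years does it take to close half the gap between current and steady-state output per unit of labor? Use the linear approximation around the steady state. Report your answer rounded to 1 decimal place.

Near the steady state the convergence rate is λ = (1 − α)(n + δ).
λ = (1 − 0.31) × 0.141 = 0.69 × 0.141 = 0.09729
Half-life = ln 2 / λ = 0.6931 / 0.09729 ≈ 7.12 years

t_½ ≈ 7.1 years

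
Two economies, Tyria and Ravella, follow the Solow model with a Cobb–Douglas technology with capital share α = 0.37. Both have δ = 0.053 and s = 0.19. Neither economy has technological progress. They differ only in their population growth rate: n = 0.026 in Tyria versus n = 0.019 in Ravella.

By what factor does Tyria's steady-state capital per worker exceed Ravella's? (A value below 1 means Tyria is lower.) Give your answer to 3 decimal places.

k*_T / k*_R ≈ 0.863

Steady-state k* = [s/(n + δ)]^(1/(1−α)), so the ratio is [ (s_T/(n + δ)_T) / (s_R/(n + δ)_R) ]^1.5873.
s_T/(n + δ)_T = 0.19/0.079 = 2.4051; s_R/(n + δ)_R = 0.19/0.072 = 2.6389.
Ratio = (2.4051/2.6389)^1.5873 = 0.9114^1.5873 ≈ 0.8631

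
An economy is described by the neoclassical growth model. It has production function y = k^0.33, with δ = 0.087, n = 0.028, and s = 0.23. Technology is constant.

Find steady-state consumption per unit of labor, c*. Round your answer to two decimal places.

At the steady state, Δk = 0, so s·k^α = (n + δ)·k.
Dividing both sides by k: k^(1−α) = s / (n + δ).
k^0.67 = 0.23 / (0.028 + 0.087) = 0.23 / 0.115 = 2.0000
k* = 2.0000^(1/0.67) ≈ 2.8138
y* = (k*)^α = 2.8138^0.33 ≈ 1.4069
c* = (1 − s)·y* = (1 − 0.23) × 1.4069 ≈ 1.0833

c* ≈ 1.08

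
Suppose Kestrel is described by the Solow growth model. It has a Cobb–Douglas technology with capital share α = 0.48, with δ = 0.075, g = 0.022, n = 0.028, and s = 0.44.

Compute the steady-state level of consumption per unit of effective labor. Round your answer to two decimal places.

In steady state, investment equals break-even investment: s·k^α = (n + g + δ)·k.
Dividing both sides by k: k^(1−α) = s / (n + g + δ).
k^0.52 = 0.44 / (0.028 + 0.022 + 0.075) = 0.44 / 0.125 = 3.5200
k* = 3.5200^(1/0.52) ≈ 11.2472
y* = (k*)^α = 11.2472^0.48 ≈ 3.1952
c* = (1 − s)·y* = (1 − 0.44) × 3.1952 ≈ 1.7893

c* ≈ 1.79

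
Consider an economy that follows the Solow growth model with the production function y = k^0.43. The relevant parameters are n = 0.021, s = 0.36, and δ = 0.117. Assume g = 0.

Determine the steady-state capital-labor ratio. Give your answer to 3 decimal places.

k* ≈ 5.377

At the steady state, Δk = 0, so s·k^α = (n + δ)·k.
Dividing both sides by k: k^(1−α) = s / (n + δ).
k^0.57 = 0.36 / (0.021 + 0.117) = 0.36 / 0.138 = 2.6087
k* = 2.6087^(1/0.57) ≈ 5.3774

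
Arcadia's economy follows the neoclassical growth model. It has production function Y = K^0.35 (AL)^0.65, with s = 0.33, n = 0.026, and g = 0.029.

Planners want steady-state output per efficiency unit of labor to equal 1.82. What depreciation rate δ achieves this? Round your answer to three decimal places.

At the steady state, Δk = 0, so s·k^α = (n + g + δ)·k.
Since y* = [s/(n + g + δ)]^(α/(1−α)), we have s/(n + g + δ) = (y*)^((1−α)/α) = 1.82^1.8571 = 3.0407.
Therefore n + g + δ = s / 3.0407 = 0.33 / 3.0407 = 0.1085, so δ = 0.1085 − 0.055 = 0.0535.

δ ≈ 0.054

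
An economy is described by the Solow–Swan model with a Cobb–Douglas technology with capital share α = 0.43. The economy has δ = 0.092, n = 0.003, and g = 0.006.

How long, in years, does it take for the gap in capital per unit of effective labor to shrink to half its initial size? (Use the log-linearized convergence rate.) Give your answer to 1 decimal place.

t_½ ≈ 12.0 years

Near the steady state the convergence rate is λ = (1 − α)(n + g + δ).
λ = (1 − 0.43) × 0.101 = 0.57 × 0.101 = 0.05757
Half-life = ln 2 / λ = 0.6931 / 0.05757 ≈ 12.04 years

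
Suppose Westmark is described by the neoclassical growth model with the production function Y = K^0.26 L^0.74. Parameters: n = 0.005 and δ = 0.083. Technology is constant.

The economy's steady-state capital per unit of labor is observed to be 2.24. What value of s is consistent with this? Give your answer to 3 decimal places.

s ≈ 0.160

At the steady state, Δk = 0, so s·k^α = (n + δ)·k.
So s / (n + δ) = (k*)^(1−α) = 2.24^0.74 = 1.8163.
Therefore s = 1.8163 × (n + δ) = 1.8163 × 0.088 = 0.1598.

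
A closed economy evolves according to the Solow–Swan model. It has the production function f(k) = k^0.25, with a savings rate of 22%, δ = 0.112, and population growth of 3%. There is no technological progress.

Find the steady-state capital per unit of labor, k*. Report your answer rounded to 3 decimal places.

At the steady state, Δk = 0, so s·k^α = (n + δ)·k.
Rearranging, k^(1−α) = s / (n + δ).
k^0.75 = 0.22 / (0.030 + 0.112) = 0.22 / 0.142 = 1.5493
k* = 1.5493^(1/0.75) ≈ 1.7927

k* = 1.793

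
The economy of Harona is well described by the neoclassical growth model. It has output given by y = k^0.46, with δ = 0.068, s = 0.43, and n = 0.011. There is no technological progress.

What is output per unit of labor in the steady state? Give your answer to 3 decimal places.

In steady state, investment equals break-even investment: s·k^α = (n + δ)·k.
Rearranging, k^(1−α) = s / (n + δ).
k^0.54 = 0.43 / (0.011 + 0.068) = 0.43 / 0.079 = 5.4430
k* = 5.4430^(1/0.54) ≈ 23.0496
y* = (k*)^α = 23.0496^0.46 ≈ 4.2347

y* = 4.235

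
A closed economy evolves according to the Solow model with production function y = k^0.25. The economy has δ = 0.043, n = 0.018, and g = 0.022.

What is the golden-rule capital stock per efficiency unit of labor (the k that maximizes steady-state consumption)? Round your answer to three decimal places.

k_gold ≈ 4.350

The golden rule sets f'(k) = n + g + δ, i.e. α·k^(α−1) = n + g + δ.
So k^(1−α) = α / (n + g + δ) = 0.25 / 0.083 = 3.0120.
k_gold = 3.0120^(1/0.75) ≈ 4.3498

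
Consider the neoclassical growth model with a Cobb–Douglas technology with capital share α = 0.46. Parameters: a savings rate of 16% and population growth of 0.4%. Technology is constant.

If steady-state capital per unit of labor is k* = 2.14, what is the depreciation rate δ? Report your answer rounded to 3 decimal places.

In steady state, investment equals break-even investment: s·k^α = (n + δ)·k.
So s / (n + δ) = (k*)^(1−α) = 2.14^0.54 = 1.5081.
Therefore n + δ = s / 1.5081 = 0.16 / 1.5081 = 0.1061, so δ = 0.1061 − 0.004 = 0.1021.

δ ≈ 0.102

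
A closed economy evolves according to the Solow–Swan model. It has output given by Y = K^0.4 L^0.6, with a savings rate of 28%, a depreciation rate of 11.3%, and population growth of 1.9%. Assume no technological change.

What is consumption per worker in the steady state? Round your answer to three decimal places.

At the steady state, Δk = 0, so s·k^α = (n + δ)·k.
Dividing both sides by k: k^(1−α) = s / (n + δ).
k^0.6 = 0.28 / (0.019 + 0.113) = 0.28 / 0.132 = 2.1212
k* = 2.1212^(1/0.6) ≈ 3.5019
y* = (k*)^α = 3.5019^0.4 ≈ 1.6509
c* = (1 − s)·y* = (1 − 0.28) × 1.6509 ≈ 1.1886

c* ≈ 1.189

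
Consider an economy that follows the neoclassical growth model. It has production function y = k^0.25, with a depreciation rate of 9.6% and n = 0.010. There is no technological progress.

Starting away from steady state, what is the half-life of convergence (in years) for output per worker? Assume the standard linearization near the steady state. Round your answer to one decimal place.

t_½ ≈ 8.7 years

Near the steady state the convergence rate is λ = (1 − α)(n + δ).
λ = (1 − 0.25) × 0.106 = 0.75 × 0.106 = 0.0795
Half-life = ln 2 / λ = 0.6931 / 0.0795 ≈ 8.72 years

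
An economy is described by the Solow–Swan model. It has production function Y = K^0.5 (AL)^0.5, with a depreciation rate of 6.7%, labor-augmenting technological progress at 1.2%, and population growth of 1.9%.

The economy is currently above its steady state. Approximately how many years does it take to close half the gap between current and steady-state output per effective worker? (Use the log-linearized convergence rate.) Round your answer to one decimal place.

Near the steady state the convergence rate is λ = (1 − α)(n + g + δ).
λ = (1 − 0.5) × 0.098 = 0.5 × 0.098 = 0.0490
Half-life = ln 2 / λ = 0.6931 / 0.0490 ≈ 14.14 years

half-life ≈ 14.1 years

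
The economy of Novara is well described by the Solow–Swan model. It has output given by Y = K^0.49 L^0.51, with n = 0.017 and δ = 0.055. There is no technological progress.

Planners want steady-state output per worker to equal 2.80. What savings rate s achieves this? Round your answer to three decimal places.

At the steady state, Δk = 0, so s·k^α = (n + δ)·k.
Since y* = [s/(n + δ)]^(α/(1−α)), we have s/(n + δ) = (y*)^((1−α)/α) = 2.80^1.0408 = 2.9201.
Therefore s = 2.9201 × (n + δ) = 2.9201 × 0.072 = 0.2102.

s ≈ 0.210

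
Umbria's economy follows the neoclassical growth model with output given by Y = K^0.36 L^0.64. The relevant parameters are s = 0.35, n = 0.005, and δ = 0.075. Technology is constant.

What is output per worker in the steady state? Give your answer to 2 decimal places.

Steady state requires s·f(k) = (n + δ)·k, i.e. s·k^α = (n + δ)·k.
Rearranging, k^(1−α) = s / (n + δ).
k^0.64 = 0.35 / (0.005 + 0.075) = 0.35 / 0.080 = 4.3750
k* = 4.3750^(1/0.64) ≈ 10.0353
y* = (k*)^α = 10.0353^0.36 ≈ 2.2938

y* = 2.29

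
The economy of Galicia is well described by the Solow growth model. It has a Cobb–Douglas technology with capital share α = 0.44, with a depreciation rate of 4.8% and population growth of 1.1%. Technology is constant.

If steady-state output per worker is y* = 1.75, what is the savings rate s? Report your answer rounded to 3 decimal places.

s ≈ 0.120

In steady state, investment equals break-even investment: s·k^α = (n + δ)·k.
Since y* = [s/(n + δ)]^(α/(1−α)), we have s/(n + δ) = (y*)^((1−α)/α) = 1.75^1.2727 = 2.0385.
Therefore s = 2.0385 × (n + δ) = 2.0385 × 0.059 = 0.1203.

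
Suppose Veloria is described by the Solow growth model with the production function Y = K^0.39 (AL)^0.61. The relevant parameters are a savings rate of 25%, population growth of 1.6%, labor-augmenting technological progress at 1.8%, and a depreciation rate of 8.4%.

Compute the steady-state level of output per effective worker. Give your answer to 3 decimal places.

y* = 1.616

At the steady state, Δk = 0, so s·k^α = (n + g + δ)·k.
Rearranging, k^(1−α) = s / (n + g + δ).
k^0.61 = 0.25 / (0.016 + 0.018 + 0.084) = 0.25 / 0.118 = 2.1186
k* = 2.1186^(1/0.61) ≈ 3.4238
y* = (k*)^α = 3.4238^0.39 ≈ 1.6161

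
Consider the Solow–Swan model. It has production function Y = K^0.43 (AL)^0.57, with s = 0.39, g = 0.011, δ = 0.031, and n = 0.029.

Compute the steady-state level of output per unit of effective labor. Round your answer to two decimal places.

y* = 3.61

Steady state requires s·f(k) = (n + g + δ)·k, i.e. s·k^α = (n + g + δ)·k.
Dividing both sides by k: k^(1−α) = s / (n + g + δ).
k^0.57 = 0.39 / (0.029 + 0.011 + 0.031) = 0.39 / 0.071 = 5.4930
k* = 5.4930^(1/0.57) ≈ 19.8569
y* = (k*)^α = 19.8569^0.43 ≈ 3.6149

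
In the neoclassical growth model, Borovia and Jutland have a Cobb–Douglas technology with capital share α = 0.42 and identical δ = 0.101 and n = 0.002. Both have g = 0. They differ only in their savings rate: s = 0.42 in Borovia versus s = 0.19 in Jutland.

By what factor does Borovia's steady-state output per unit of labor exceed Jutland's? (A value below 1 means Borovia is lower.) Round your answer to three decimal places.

Steady-state y* = [s/(n + δ)]^(α/(1−α)), so the ratio is [ (s_B/(n + δ)_B) / (s_J/(n + δ)_J) ]^0.7241.
s_B/(n + δ)_B = 0.42/0.103 = 4.0777; s_J/(n + δ)_J = 0.19/0.103 = 1.8447.
Ratio = (4.0777/1.8447)^0.7241 = 2.2105^0.7241 ≈ 1.7760

y*_B / y*_J ≈ 1.776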